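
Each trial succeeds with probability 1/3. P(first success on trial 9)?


Geometric: P(X=9) = (1-p)^(k-1)×p = (2/3)^8×1/3 = 256/19683

P(X=9) = 256/19683 ≈ 1.30%


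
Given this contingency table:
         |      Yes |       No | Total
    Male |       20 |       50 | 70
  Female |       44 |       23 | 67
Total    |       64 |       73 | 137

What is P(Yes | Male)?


P(Yes | Male) = 20/(20+50) = 20/70 = 2/7

P(Yes|Male) = 2/7 ≈ 28.57%


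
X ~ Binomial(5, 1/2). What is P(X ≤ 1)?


P(X ≤ 1) = Σ P(X=i) for i=0..1
P(X=0) = 1/32
P(X=1) = 5/32
Sum = 3/16

P(X ≤ 1) = 3/16 ≈ 18.75%


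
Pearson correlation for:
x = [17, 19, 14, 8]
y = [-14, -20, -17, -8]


n=4, Σx=58, Σy=-59, Σxy=-920, Σx²=910, Σy²=949
r = (4×(-920) - 58×(-59))/√((4×910 - 58²)(4×949 - (-59)²))
= -258/√(276×315) = -258/√86940 ≈ -258/294.8559 ≈ -0.8750

r ≈ -0.8750


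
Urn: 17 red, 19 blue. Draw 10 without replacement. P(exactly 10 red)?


Hypergeometric: C(17,10)×C(19,0)/C(36,10)
= 19448×1/254186856 = 13/169911

P(X=10) = 13/169911 ≈ 0.01%


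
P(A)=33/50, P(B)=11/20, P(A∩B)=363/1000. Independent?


P(A)×P(B) = 363/1000
P(A∩B) = 363/1000
Equal ✓ → Independent

Yes, independent


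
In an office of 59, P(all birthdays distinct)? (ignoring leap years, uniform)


P(all different) = Π(365-i)/365 for i=0..58
= (365/365)×(364/365)×...×(307/365)
= 0.007011

P ≈ 0.0070 ≈ 0.70%


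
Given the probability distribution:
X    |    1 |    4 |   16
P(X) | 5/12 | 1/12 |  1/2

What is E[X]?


E[X] = Σ x·P(X=x)
= (1)×(5/12) + (4)×(1/12) + (16)×(1/2)
= 35/4

E[X] = 35/4


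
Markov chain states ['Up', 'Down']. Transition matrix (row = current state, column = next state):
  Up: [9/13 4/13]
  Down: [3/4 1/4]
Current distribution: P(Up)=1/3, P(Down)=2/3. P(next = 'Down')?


P(next=Down) = Σᵢ P(now=i)×P(i→Down)
= 1/3×4/13 + 2/3×1/4
= 4/39 + 1/6 = 7/26

P = 7/26 ≈ 0.2692


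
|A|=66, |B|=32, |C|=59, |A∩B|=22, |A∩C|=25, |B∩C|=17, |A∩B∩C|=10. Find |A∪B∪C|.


|A∪B∪C| = 66+32+59-22-25-17+10 = 103

|A∪B∪C| = 103


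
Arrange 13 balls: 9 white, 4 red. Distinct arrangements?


13!/(9!×4!) = 715

715


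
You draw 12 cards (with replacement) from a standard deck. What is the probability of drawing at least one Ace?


P(not a Ace) = 48/52 = 12/13
P(none in 12 draws) = (12/13)^12 = 8916100448256/23298085122481
P(≥1 Ace) = 1 - 8916100448256/23298085122481 = 14381984674225/23298085122481

P = 14381984674225/23298085122481 ≈ 61.73%


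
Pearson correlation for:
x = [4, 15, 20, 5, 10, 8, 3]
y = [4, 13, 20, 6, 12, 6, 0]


n=7, Σx=65, Σy=61, Σxy=809, Σx²=839, Σy²=801
r = (7×809 - 65×61)/√((7×839 - 65²)(7×801 - 61²))
= 1698/√(1648×1886) = 1698/√3108128 ≈ 1698/1762.9884 ≈ 0.9631

r ≈ 0.9631


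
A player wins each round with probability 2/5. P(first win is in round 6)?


Geometric: P(X=6) = (1-p)^(k-1)×p = (3/5)^5×2/5 = 486/15625

P(X=6) = 486/15625 ≈ 3.11%


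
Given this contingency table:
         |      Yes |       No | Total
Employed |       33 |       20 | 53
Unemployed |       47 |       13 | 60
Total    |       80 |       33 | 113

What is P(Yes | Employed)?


P(Yes | Employed) = 33/(33+20) = 33/53

P(Yes|Employed) = 33/53 ≈ 62.26%


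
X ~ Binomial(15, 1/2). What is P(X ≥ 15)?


P(X ≥ 15) = Σ P(X=i) for i=15..15
P(X=15) = 1/32768
Sum = 1/32768

P(X ≥ 15) = 1/32768 ≈ 0.00%


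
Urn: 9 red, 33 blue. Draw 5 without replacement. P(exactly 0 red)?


Hypergeometric: C(9,0)×C(33,5)/C(42,5)
= 1×237336/850668 = 19778/70889

P(X=0) = 19778/70889 ≈ 27.90%


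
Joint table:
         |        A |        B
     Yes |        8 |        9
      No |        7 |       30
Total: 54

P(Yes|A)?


P(Yes|A) = 8/(8+7) = 8/15

P = 8/15 ≈ 53.33%


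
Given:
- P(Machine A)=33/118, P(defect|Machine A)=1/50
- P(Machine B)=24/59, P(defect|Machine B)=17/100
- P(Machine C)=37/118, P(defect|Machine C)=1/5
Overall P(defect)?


P(B) = Σ P(B|Aᵢ)×P(Aᵢ)
  1/50×33/118 = 33/5900
  17/100×24/59 = 102/1475
  1/5×37/118 = 37/590
Sum = 811/5900

P(defect) = 811/5900 ≈ 13.75%


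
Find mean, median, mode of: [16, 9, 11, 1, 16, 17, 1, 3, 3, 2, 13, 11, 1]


Sorted: [1, 1, 1, 2, 3, 3, 9, 11, 11, 13, 16, 16, 17]
Mean = 104/13 = 8
Median = 9
Freq: {16: 2, 9: 1, 11: 2, 1: 3, 17: 1, 3: 2, 2: 1, 13: 1}
Mode: [1]

Mean=8, Median=9, Mode=1


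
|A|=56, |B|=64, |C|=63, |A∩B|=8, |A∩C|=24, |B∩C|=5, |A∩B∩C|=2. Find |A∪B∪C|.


|A∪B∪C| = 56+64+63-8-24-5+2 = 148

|A∪B∪C| = 148


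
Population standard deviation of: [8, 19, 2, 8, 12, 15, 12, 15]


Mean = 91/8
  (8-91/8)²=729/64
  (19-91/8)²=3721/64
  (2-91/8)²=5625/64
  (8-91/8)²=729/64
  (12-91/8)²=25/64
  (15-91/8)²=841/64
  (12-91/8)²=25/64
  (15-91/8)²=841/64
Σ(x-μ)² = 1567/8
σ² = (1567/8)/8 = 1567/64

σ = √(1567/64) ≈ 4.9482


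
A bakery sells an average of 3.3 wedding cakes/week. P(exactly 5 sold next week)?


Poisson(λ=3.3): P(X=5) = e^(-λ)×λ^k/k!
= e^(-3.3) × 3.3^5 / 5!
≈ 0.0368831674 × 391.35393 / 120 ≈ 0.120286

P(X=5) ≈ 0.120286 ≈ 12.03%


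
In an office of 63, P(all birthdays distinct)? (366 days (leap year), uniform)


P(all different) = Π(366-i)/366 for i=0..62
= (366/366)×(365/366)×...×(304/366)
= 0.003452

P ≈ 0.0035 ≈ 0.35%


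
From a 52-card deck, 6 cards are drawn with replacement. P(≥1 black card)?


P(not a black card) = 26/52 = 1/2
P(none in 6 draws) = (1/2)^6 = 1/64
P(≥1 black card) = 1 - 1/64 = 63/64

P = 63/64 ≈ 98.44%


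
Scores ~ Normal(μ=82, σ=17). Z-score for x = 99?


z = (x - μ)/σ = (99 - 82)/17 = 1.0

z = 1.0


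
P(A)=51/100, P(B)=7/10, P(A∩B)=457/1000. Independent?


P(A)×P(B) = 357/1000
P(A∩B) = 457/1000
Not equal → NOT independent

No, not independent


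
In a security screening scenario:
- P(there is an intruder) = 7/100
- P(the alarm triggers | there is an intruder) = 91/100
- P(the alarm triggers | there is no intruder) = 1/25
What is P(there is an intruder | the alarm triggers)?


Using Bayes' theorem:
P(A|B) = P(B|A)·P(A) / P(B)

P(the alarm triggers) = 91/100 × 7/100 + 1/25 × 93/100
= 637/10000 + 93/2500 = 1009/10000

P(there is an intruder|the alarm triggers) = (637/10000) / (1009/10000) = 637/1009

P(there is an intruder|the alarm triggers) = 637/1009 ≈ 63.13%


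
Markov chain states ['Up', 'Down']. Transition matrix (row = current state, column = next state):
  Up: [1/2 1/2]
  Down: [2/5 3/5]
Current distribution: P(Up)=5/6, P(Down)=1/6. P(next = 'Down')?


P(next=Down) = Σᵢ P(now=i)×P(i→Down)
= 5/6×1/2 + 1/6×3/5
= 5/12 + 1/10 = 31/60

P = 31/60 ≈ 0.5167


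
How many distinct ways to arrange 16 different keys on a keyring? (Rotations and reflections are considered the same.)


Free circular arrangements: rotations and reflections both identified.
(n-1)!/2 = 15!/2 = 1307674368000/2 = 653837184000

653837184000


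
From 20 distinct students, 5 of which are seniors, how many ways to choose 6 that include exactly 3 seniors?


Choose 3 of the 5 seniors and 3 of the other 15 students:
C(5,3)×C(15,3) = 10×455 = 4550

4550


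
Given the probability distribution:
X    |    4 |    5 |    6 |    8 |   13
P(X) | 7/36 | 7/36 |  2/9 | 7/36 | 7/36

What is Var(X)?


E[X] = 43/6
E[X²] = 1103/18
Var(X) = E[X²] - (E[X])² = 1103/18 - 1849/36 = 119/12

Var(X) = 119/12 ≈ 9.9167


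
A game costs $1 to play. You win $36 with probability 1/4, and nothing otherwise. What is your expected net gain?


E[gain] = (36-1)×1/4 + (-1)×3/4
= 35/4 - 3/4 = 8

Expected net gain = $8 ≈ $8.00


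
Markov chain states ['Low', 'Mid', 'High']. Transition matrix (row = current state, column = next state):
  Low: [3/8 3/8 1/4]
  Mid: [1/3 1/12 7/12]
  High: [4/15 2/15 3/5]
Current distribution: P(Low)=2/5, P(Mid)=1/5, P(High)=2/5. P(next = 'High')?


P(next=High) = Σᵢ P(now=i)×P(i→High)
= 2/5×1/4 + 1/5×7/12 + 2/5×3/5
= 1/10 + 7/60 + 6/25 = 137/300

P = 137/300 ≈ 0.4567


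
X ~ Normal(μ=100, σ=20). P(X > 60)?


z = (60-100)/20 = -2.0
P(X > 60) = 1 - P(Z ≤ -2.0) = 1 - 0.0228 = 0.9772

P(X > 60) ≈ 0.9772


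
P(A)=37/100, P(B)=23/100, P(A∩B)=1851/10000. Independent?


P(A)×P(B) = 851/10000
P(A∩B) = 1851/10000
Not equal → NOT independent

No, not independent


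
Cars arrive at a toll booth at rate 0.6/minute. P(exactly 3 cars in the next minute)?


Poisson(λ=0.6): P(X=3) = e^(-λ)×λ^k/k!
= e^(-0.6) × 0.6^3 / 3!
≈ 0.5488116361 × 0.216 / 6 ≈ 0.019757

P(X=3) ≈ 0.019757 ≈ 1.98%


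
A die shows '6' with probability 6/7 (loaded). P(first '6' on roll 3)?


Geometric: P(X=3) = (1-p)^(k-1)×p = (1/7)^2×6/7 = 6/343

P(X=3) = 6/343 ≈ 1.75%


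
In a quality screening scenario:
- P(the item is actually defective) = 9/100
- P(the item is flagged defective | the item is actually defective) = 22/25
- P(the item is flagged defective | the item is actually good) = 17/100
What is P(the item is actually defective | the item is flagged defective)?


Using Bayes' theorem:
P(A|B) = P(B|A)·P(A) / P(B)

P(the item is flagged defective) = 22/25 × 9/100 + 17/100 × 91/100
= 99/1250 + 1547/10000 = 2339/10000

P(the item is actually defective|the item is flagged defective) = (99/1250) / (2339/10000) = 792/2339

P(the item is actually defective|the item is flagged defective) = 792/2339 ≈ 33.86%


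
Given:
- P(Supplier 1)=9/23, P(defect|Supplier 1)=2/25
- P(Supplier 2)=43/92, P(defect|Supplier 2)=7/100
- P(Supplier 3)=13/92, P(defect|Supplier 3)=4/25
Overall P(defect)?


P(B) = Σ P(B|Aᵢ)×P(Aᵢ)
  2/25×9/23 = 18/575
  7/100×43/92 = 301/9200
  4/25×13/92 = 13/575
Sum = 797/9200

P(defect) = 797/9200 ≈ 8.66%


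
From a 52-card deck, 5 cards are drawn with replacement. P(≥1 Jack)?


P(not a Jack) = 48/52 = 12/13
P(none in 5 draws) = (12/13)^5 = 248832/371293
P(≥1 Jack) = 1 - 248832/371293 = 122461/371293

P = 122461/371293 ≈ 32.98%


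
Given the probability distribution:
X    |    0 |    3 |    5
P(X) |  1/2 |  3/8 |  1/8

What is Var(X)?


E[X] = 7/4
E[X²] = 13/2
Var(X) = E[X²] - (E[X])² = 13/2 - 49/16 = 55/16

Var(X) = 55/16 ≈ 3.4375


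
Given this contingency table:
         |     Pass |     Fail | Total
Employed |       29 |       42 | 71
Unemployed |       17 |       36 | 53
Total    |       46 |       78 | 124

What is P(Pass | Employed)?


P(Pass | Employed) = 29/(29+42) = 29/71

P(Pass|Employed) = 29/71 ≈ 40.85%


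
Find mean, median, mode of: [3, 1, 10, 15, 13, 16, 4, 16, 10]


Sorted: [1, 3, 4, 10, 10, 13, 15, 16, 16]
Mean = 88/9
Median = 10
Freq: {3: 1, 1: 1, 10: 2, 15: 1, 13: 1, 16: 2, 4: 1}
Mode: [10, 16]

Mean=88/9, Median=10, Mode=[10, 16]


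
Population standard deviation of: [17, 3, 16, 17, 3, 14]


Mean = 70/6 = 35/3
  (17-35/3)²=256/9
  (3-35/3)²=676/9
  (16-35/3)²=169/9
  (17-35/3)²=256/9
  (3-35/3)²=676/9
  (14-35/3)²=49/9
Σ(x-μ)² = 694/3
σ² = (694/3)/6 = 347/9

σ = √(347/9) ≈ 6.2093


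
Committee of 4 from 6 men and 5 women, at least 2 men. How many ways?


Count by #men:
  2M,2W: C(6,2)×C(5,2)=150
  3M,1W: C(6,3)×C(5,1)=100
  4M,0W: C(6,4)×C(5,0)=15
Total = 265

265


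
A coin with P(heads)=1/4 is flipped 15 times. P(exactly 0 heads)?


Binomial: P(X=0) = C(15,0)×p^0×(1-p)^15
= 1 × 1 × 14348907/1073741824 = 14348907/1073741824

P(X=0) = 14348907/1073741824 ≈ 1.34%


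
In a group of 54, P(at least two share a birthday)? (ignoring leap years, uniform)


P(all different) = Π(365-i)/365 for i=0..53
= 0.016123
P(match) = 1 - 0.016123 = 0.983877

P ≈ 0.9839 ≈ 98.39%


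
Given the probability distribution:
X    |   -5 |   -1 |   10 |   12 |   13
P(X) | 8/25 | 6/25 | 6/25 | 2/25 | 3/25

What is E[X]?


E[X] = Σ x·P(X=x)
= (-5)×(8/25) + (-1)×(6/25) + (10)×(6/25) + (12)×(2/25) + (13)×(3/25)
= 77/25

E[X] = 77/25


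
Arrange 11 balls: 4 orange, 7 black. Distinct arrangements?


11!/(4!×7!) = 330

330


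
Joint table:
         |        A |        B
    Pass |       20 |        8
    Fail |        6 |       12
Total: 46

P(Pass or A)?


P(Pass∨A) = P(Pass) + P(A) - P(Pass∧A)
= (28 + 26 - 20)/46 = 34/46 = 17/23

P = 17/23 ≈ 73.91%


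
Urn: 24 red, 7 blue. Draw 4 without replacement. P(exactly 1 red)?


Hypergeometric: C(24,1)×C(7,3)/C(31,4)
= 24×35/31465 = 24/899

P(X=1) = 24/899 ≈ 2.67%


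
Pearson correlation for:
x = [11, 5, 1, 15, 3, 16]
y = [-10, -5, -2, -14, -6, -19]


n=6, Σx=51, Σy=-56, Σxy=-669, Σx²=637, Σy²=722
r = (6×(-669) - 51×(-56))/√((6×637 - 51²)(6×722 - (-56)²))
= -1158/√(1221×1196) = -1158/√1460316 ≈ -1158/1208.4354 ≈ -0.9583

r ≈ -0.9583


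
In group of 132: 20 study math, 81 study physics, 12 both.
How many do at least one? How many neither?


|A∪B| = 20+81-12 = 89
Neither = 132-89 = 43

At least one: 89; Neither: 43


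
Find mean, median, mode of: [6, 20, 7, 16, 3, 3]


Sorted: [3, 3, 6, 7, 16, 20]
Mean = 55/6
Median = 13/2
Freq: {6: 1, 20: 1, 7: 1, 16: 1, 3: 2}
Mode: [3]

Mean=55/6, Median=13/2, Mode=3


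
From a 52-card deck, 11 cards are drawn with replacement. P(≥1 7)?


P(not a 7) = 48/52 = 12/13
P(none in 11 draws) = (12/13)^11 = 743008370688/1792160394037
P(≥1 7) = 1 - 743008370688/1792160394037 = 1049152023349/1792160394037

P = 1049152023349/1792160394037 ≈ 58.54%


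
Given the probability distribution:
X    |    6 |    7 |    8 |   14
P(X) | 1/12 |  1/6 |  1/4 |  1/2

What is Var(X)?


E[X] = 32/3
E[X²] = 751/6
Var(X) = E[X²] - (E[X])² = 751/6 - 1024/9 = 205/18

Var(X) = 205/18 ≈ 11.3889


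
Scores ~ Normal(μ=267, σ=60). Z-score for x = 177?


z = (x - μ)/σ = (177 - 267)/60 = -1.5

z = -1.5


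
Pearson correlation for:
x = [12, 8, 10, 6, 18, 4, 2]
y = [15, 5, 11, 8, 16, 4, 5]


n=7, Σx=60, Σy=64, Σxy=692, Σx²=688, Σy²=732
r = (7×692 - 60×64)/√((7×688 - 60²)(7×732 - 64²))
= 1004/√(1216×1028) = 1004/√1250048 ≈ 1004/1118.0555 ≈ 0.8980

r ≈ 0.8980


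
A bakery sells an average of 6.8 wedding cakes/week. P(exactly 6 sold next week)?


Poisson(λ=6.8): P(X=6) = e^(-λ)×λ^k/k!
= e^(-6.8) × 6.8^6 / 6!
≈ 0.001113775148 × 98867.482624 / 720 ≈ 0.152939

P(X=6) ≈ 0.152939 ≈ 15.29%


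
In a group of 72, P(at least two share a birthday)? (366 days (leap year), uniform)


P(all different) = Π(366-i)/366 for i=0..71
= 0.000559
P(match) = 1 - 0.000559 = 0.999441

P ≈ 0.9994 ≈ 99.94%


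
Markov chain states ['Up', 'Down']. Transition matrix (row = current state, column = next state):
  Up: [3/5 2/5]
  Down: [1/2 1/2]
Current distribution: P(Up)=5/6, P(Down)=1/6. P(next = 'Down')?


P(next=Down) = Σᵢ P(now=i)×P(i→Down)
= 5/6×2/5 + 1/6×1/2
= 1/3 + 1/12 = 5/12

P = 5/12 ≈ 0.4167


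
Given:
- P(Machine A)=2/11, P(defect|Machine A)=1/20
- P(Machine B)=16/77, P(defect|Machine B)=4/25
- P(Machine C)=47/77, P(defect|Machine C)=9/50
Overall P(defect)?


P(B) = Σ P(B|Aᵢ)×P(Aᵢ)
  1/20×2/11 = 1/110
  4/25×16/77 = 64/1925
  9/50×47/77 = 423/3850
Sum = 293/1925

P(defect) = 293/1925 ≈ 15.22%


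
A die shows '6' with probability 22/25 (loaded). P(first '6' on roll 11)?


Geometric: P(X=11) = (1-p)^(k-1)×p = (3/25)^10×22/25 = 1299078/2384185791015625

P(X=11) = 1299078/2384185791015625 ≈ 0.00%


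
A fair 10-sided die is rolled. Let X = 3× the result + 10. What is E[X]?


E[die] = (1+10)/2 = 11/2
E[X] = 3×11/2 + 10 = 53/2

E[X] = 53/2


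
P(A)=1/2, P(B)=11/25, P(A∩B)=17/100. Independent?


P(A)×P(B) = 11/50
P(A∩B) = 17/100
Not equal → NOT independent

No, not independent


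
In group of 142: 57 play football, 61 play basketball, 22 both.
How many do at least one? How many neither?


|A∪B| = 57+61-22 = 96
Neither = 142-96 = 46

At least one: 96; Neither: 46


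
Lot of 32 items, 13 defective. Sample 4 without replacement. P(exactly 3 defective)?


Hypergeometric: C(13,3)×C(19,1)/C(32,4)
= 286×19/35960 = 2717/17980

P(X=3) = 2717/17980 ≈ 15.11%


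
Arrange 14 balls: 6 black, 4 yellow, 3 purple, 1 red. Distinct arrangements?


14!/(6!×4!×3!×1!) = 840840

840840


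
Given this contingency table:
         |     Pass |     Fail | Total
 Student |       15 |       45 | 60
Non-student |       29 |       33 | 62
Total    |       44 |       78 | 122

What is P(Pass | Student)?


P(Pass | Student) = 15/(15+45) = 15/60 = 1/4

P(Pass|Student) = 1/4 ≈ 25.00%


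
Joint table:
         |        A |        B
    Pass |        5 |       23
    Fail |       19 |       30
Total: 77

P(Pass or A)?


P(Pass∨A) = P(Pass) + P(A) - P(Pass∧A)
= (28 + 24 - 5)/77 = 47/77

P = 47/77 ≈ 61.04%


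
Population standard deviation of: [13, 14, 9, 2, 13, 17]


Mean = 68/6 = 34/3
  (13-34/3)²=25/9
  (14-34/3)²=64/9
  (9-34/3)²=49/9
  (2-34/3)²=784/9
  (13-34/3)²=25/9
  (17-34/3)²=289/9
Σ(x-μ)² = 412/3
σ² = (412/3)/6 = 206/9

σ = √(206/9) ≈ 4.7842


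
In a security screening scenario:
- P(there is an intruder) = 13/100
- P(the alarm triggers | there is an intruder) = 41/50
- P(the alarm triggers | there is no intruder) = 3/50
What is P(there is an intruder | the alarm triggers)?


Using Bayes' theorem:
P(A|B) = P(B|A)·P(A) / P(B)

P(the alarm triggers) = 41/50 × 13/100 + 3/50 × 87/100
= 533/5000 + 261/5000 = 397/2500

P(there is an intruder|the alarm triggers) = (533/5000) / (397/2500) = 533/794

P(there is an intruder|the alarm triggers) = 533/794 ≈ 67.13%


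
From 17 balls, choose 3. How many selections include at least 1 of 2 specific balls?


Complement: C(17,3) - C(15,3) = 680 - 455 = 225

225


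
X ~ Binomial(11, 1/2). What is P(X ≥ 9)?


P(X ≥ 9) = Σ P(X=i) for i=9..11
P(X=9) = 55/2048
P(X=10) = 11/2048
P(X=11) = 1/2048
Sum = 67/2048

P(X ≥ 9) = 67/2048 ≈ 3.27%


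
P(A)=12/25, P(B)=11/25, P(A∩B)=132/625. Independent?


P(A)×P(B) = 132/625
P(A∩B) = 132/625
Equal ✓ → Independent

Yes, independent


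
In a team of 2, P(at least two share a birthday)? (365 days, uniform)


P(all different) = Π(365-i)/365 for i=0..1
= 0.997260
P(match) = 1 - 0.997260 = 0.002740

P ≈ 0.0027 ≈ 0.27%


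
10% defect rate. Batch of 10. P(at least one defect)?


P(all good) = (9/10)^10 = 3486784401/10000000000
P(≥1 defect) = 6513215599/10000000000

P = 6513215599/10000000000 ≈ 65.13%


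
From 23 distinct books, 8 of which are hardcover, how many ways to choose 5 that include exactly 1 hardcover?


Choose 1 of the 8 hardcovers and 4 of the other 15 books:
C(8,1)×C(15,4) = 8×1365 = 10920

10920


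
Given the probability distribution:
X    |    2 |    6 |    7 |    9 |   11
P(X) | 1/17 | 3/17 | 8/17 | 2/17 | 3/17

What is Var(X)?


E[X] = 127/17
E[X²] = 1029/17
Var(X) = E[X²] - (E[X])² = 1029/17 - 16129/289 = 1364/289

Var(X) = 1364/289 ≈ 4.7197


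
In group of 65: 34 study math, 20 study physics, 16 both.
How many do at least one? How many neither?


|A∪B| = 34+20-16 = 38
Neither = 65-38 = 27

At least one: 38; Neither: 27


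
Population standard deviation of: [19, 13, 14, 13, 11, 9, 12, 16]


Mean = 107/8
  (19-107/8)²=2025/64
  (13-107/8)²=9/64
  (14-107/8)²=25/64
  (13-107/8)²=9/64
  (11-107/8)²=361/64
  (9-107/8)²=1225/64
  (12-107/8)²=121/64
  (16-107/8)²=441/64
Σ(x-μ)² = 527/8
σ² = (527/8)/8 = 527/64

σ = √(527/64) ≈ 2.8696


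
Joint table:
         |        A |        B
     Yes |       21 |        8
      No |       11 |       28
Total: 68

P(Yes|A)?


P(Yes|A) = 21/(21+11) = 21/32

P = 21/32 ≈ 65.62%


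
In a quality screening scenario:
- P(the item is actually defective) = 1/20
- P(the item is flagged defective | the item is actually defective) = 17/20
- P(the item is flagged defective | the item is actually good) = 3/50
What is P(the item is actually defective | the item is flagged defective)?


Using Bayes' theorem:
P(A|B) = P(B|A)·P(A) / P(B)

P(the item is flagged defective) = 17/20 × 1/20 + 3/50 × 19/20
= 17/400 + 57/1000 = 199/2000

P(the item is actually defective|the item is flagged defective) = (17/400) / (199/2000) = 85/199

P(the item is actually defective|the item is flagged defective) = 85/199 ≈ 42.71%


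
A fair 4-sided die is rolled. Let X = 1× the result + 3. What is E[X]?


E[die] = (1+4)/2 = 5/2
E[X] = 1×5/2 + 3 = 11/2

E[X] = 11/2


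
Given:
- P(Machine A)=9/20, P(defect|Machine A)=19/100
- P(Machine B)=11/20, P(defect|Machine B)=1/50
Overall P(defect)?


P(B) = Σ P(B|Aᵢ)×P(Aᵢ)
  19/100×9/20 = 171/2000
  1/50×11/20 = 11/1000
Sum = 193/2000

P(defect) = 193/2000 ≈ 9.65%


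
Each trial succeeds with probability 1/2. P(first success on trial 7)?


Geometric: P(X=7) = (1-p)^(k-1)×p = (1/2)^6×1/2 = 1/128

P(X=7) = 1/128 ≈ 0.78%


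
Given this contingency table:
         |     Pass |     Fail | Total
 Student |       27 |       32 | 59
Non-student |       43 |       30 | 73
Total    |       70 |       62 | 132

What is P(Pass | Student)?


P(Pass | Student) = 27/(27+32) = 27/59

P(Pass|Student) = 27/59 ≈ 45.76%


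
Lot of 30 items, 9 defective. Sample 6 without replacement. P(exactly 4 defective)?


Hypergeometric: C(9,4)×C(21,2)/C(30,6)
= 126×210/593775 = 84/1885

P(X=4) = 84/1885 ≈ 4.46%


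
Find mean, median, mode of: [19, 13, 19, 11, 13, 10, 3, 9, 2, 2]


Sorted: [2, 2, 3, 9, 10, 11, 13, 13, 19, 19]
Mean = 101/10
Median = 21/2
Freq: {19: 2, 13: 2, 11: 1, 10: 1, 3: 1, 9: 1, 2: 2}
Mode: [2, 13, 19]

Mean=101/10, Median=21/2, Mode=[2, 13, 19]


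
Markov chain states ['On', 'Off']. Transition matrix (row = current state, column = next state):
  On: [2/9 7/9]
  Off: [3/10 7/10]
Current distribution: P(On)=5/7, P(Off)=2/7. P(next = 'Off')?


P(next=Off) = Σᵢ P(now=i)×P(i→Off)
= 5/7×7/9 + 2/7×7/10
= 5/9 + 1/5 = 34/45

P = 34/45 ≈ 0.7556


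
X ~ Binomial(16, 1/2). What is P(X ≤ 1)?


P(X ≤ 1) = Σ P(X=i) for i=0..1
P(X=0) = 1/65536
P(X=1) = 1/4096
Sum = 17/65536

P(X ≤ 1) = 17/65536 ≈ 0.03%


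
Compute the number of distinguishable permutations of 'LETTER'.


Letters: 6, freq: {'L': 1, 'E': 2, 'T': 2, 'R': 1}
6!/(1!×2!×2!×1!) = 720/4 = 180

180


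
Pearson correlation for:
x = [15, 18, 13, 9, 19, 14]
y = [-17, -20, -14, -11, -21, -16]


n=6, Σx=88, Σy=-99, Σxy=-1519, Σx²=1356, Σy²=1703
r = (6×(-1519) - 88×(-99))/√((6×1356 - 88²)(6×1703 - (-99)²))
= -402/√(392×417) = -402/√163464 ≈ -402/404.3068 ≈ -0.9943

r ≈ -0.9943


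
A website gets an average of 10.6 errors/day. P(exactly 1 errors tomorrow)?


Poisson(λ=10.6): P(X=1) = e^(-λ)×λ^k/k!
= e^(-10.6) × 10.6^1 / 1!
≈ 2.491600973e-05 × 10.6 / 1 ≈ 0.000264

P(X=1) ≈ 0.000264 ≈ 0.03%


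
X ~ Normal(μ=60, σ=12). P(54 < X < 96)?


z₁=(54-60)/12=-0.5, z₂=(96-60)/12=3.0
P = Φ(3.0) - Φ(-0.5) = 0.998650 - 0.308538 = 0.690112 ≈ 0.6901

P(54 < X < 96) ≈ 0.6901


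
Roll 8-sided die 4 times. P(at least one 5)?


P(no 5)^4 = (7/8)^4 = 2401/4096
P(≥1) = 1 - 2401/4096 = 1695/4096

P = 1695/4096 ≈ 41.38%


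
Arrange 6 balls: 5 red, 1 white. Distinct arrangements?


6!/(5!×1!) = 6

6


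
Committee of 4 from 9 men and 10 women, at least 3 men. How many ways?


Count by #men:
  3M,1W: C(9,3)×C(10,1)=840
  4M,0W: C(9,4)×C(10,0)=126
Total = 966

966


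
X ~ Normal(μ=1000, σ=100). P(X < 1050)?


z = (1050-1000)/100 = 0.5
P(Z < 0.5) = 0.6915

P(X < 1050) ≈ 0.6915


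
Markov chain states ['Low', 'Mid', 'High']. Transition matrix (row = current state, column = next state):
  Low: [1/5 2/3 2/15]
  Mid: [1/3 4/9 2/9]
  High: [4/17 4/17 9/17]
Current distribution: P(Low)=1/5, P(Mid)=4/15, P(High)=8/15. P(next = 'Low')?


P(next=Low) = Σᵢ P(now=i)×P(i→Low)
= 1/5×1/5 + 4/15×1/3 + 8/15×4/17
= 1/25 + 4/45 + 32/255 = 973/3825

P = 973/3825 ≈ 0.2544


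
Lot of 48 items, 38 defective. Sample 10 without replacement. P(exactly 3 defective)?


Hypergeometric: C(38,3)×C(10,7)/C(48,10)
= 8436×120/6540715896 = 42180/272529829

P(X=3) = 42180/272529829 ≈ 0.02%


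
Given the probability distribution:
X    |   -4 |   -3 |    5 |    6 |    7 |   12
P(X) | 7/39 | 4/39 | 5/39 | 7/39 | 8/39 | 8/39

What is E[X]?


E[X] = Σ x·P(X=x)
= (-4)×(7/39) + (-3)×(4/39) + (5)×(5/39) + (6)×(7/39) + (7)×(8/39) + (12)×(8/39)
= 179/39

E[X] = 179/39


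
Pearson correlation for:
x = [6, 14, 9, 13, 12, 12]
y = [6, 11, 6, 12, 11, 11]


n=6, Σx=66, Σy=57, Σxy=664, Σx²=770, Σy²=579
r = (6×664 - 66×57)/√((6×770 - 66²)(6×579 - 57²))
= 222/√(264×225) = 222/√59400 ≈ 222/243.7212 ≈ 0.9109

r ≈ 0.9109


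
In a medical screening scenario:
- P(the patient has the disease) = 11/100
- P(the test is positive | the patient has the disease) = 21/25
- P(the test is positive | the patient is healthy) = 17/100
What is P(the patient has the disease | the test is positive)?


Using Bayes' theorem:
P(A|B) = P(B|A)·P(A) / P(B)

P(the test is positive) = 21/25 × 11/100 + 17/100 × 89/100
= 231/2500 + 1513/10000 = 2437/10000

P(the patient has the disease|the test is positive) = (231/2500) / (2437/10000) = 924/2437

P(the patient has the disease|the test is positive) = 924/2437 ≈ 37.92%


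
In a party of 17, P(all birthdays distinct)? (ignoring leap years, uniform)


P(all different) = Π(365-i)/365 for i=0..16
= (365/365)×(364/365)×...×(349/365)
= 0.684992

P ≈ 0.6850 ≈ 68.50%


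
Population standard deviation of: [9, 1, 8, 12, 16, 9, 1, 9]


Mean = 65/8
  (9-65/8)²=49/64
  (1-65/8)²=3249/64
  (8-65/8)²=1/64
  (12-65/8)²=961/64
  (16-65/8)²=3969/64
  (9-65/8)²=49/64
  (1-65/8)²=3249/64
  (9-65/8)²=49/64
Σ(x-μ)² = 1447/8
σ² = (1447/8)/8 = 1447/64

σ = √(1447/64) ≈ 4.7549


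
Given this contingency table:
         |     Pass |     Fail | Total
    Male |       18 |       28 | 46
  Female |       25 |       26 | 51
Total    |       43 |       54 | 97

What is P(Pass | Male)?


P(Pass | Male) = 18/(18+28) = 18/46 = 9/23

P(Pass|Male) = 9/23 ≈ 39.13%


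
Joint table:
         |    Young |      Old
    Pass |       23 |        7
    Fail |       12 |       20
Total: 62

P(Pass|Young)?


P(Pass|Young) = 23/(23+12) = 23/35

P = 23/35 ≈ 65.71%


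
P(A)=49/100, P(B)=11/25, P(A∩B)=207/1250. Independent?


P(A)×P(B) = 539/2500
P(A∩B) = 207/1250
Not equal → NOT independent

No, not independent


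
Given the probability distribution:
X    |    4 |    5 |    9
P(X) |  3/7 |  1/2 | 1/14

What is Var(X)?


E[X] = 34/7
E[X²] = 176/7
Var(X) = E[X²] - (E[X])² = 176/7 - 1156/49 = 76/49

Var(X) = 76/49 ≈ 1.5510


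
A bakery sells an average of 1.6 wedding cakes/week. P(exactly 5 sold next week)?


Poisson(λ=1.6): P(X=5) = e^(-λ)×λ^k/k!
= e^(-1.6) × 1.6^5 / 5!
≈ 0.201896518 × 10.48576 / 120 ≈ 0.017642

P(X=5) ≈ 0.017642 ≈ 1.76%


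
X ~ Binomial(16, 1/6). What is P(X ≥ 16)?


P(X ≥ 16) = Σ P(X=i) for i=16..16
P(X=16) = 1/2821109907456
Sum = 1/2821109907456

P(X ≥ 16) = 1/2821109907456 ≈ 0.00%


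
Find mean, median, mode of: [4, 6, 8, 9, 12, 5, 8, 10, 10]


Sorted: [4, 5, 6, 8, 8, 9, 10, 10, 12]
Mean = 72/9 = 8
Median = 8
Freq: {4: 1, 6: 1, 8: 2, 9: 1, 12: 1, 5: 1, 10: 2}
Mode: [8, 10]

Mean=8, Median=8, Mode=[8, 10]


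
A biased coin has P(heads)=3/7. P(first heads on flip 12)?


Geometric: P(X=12) = (1-p)^(k-1)×p = (4/7)^11×3/7 = 12582912/13841287201

P(X=12) = 12582912/13841287201 ≈ 0.09%


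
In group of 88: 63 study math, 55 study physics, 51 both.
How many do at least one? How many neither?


|A∪B| = 63+55-51 = 67
Neither = 88-67 = 21

At least one: 67; Neither: 21


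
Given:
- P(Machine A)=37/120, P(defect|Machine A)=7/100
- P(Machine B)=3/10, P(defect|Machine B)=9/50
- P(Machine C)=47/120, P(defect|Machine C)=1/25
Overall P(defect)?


P(B) = Σ P(B|Aᵢ)×P(Aᵢ)
  7/100×37/120 = 259/12000
  9/50×3/10 = 27/500
  1/25×47/120 = 47/3000
Sum = 73/800

P(defect) = 73/800 ≈ 9.12%


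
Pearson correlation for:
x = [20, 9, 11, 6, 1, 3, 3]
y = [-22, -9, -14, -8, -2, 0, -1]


n=7, Σx=53, Σy=-56, Σxy=-728, Σx²=657, Σy²=830
r = (7×(-728) - 53×(-56))/√((7×657 - 53²)(7×830 - (-56)²))
= -2128/√(1790×2674) = -2128/√4786460 ≈ -2128/2187.7980 ≈ -0.9727

r ≈ -0.9727


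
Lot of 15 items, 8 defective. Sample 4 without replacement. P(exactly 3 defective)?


Hypergeometric: C(8,3)×C(7,1)/C(15,4)
= 56×7/1365 = 56/195

P(X=3) = 56/195 ≈ 28.72%


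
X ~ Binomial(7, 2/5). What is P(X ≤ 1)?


P(X ≤ 1) = Σ P(X=i) for i=0..1
P(X=0) = 2187/78125
P(X=1) = 10206/78125
Sum = 12393/78125

P(X ≤ 1) = 12393/78125 ≈ 15.86%


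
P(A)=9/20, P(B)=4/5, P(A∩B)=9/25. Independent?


P(A)×P(B) = 9/25
P(A∩B) = 9/25
Equal ✓ → Independent

Yes, independent


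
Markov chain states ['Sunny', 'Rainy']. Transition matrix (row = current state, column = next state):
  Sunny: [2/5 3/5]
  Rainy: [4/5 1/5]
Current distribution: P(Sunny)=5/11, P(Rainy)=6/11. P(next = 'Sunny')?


P(next=Sunny) = Σᵢ P(now=i)×P(i→Sunny)
= 5/11×2/5 + 6/11×4/5
= 2/11 + 24/55 = 34/55

P = 34/55 ≈ 0.6182


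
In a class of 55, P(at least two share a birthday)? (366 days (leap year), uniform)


P(all different) = Π(366-i)/366 for i=0..54
= 0.013909
P(match) = 1 - 0.013909 = 0.986091

P ≈ 0.9861 ≈ 98.61%


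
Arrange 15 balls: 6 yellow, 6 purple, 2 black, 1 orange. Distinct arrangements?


15!/(6!×6!×2!×1!) = 1261260

1261260


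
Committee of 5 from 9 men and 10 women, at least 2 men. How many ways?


Count by #men:
  2M,3W: C(9,2)×C(10,3)=4320
  3M,2W: C(9,3)×C(10,2)=3780
  4M,1W: C(9,4)×C(10,1)=1260
  5M,0W: C(9,5)×C(10,0)=126
Total = 9486

9486


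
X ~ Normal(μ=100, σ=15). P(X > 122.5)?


z = (122.5-100)/15 = 1.5
P(X > 122.5) = 1 - P(Z ≤ 1.5) = 1 - 0.9332 = 0.0668

P(X > 122.5) ≈ 0.0668


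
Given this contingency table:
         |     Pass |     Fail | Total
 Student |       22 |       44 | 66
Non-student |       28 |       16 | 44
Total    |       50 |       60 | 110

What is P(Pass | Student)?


P(Pass | Student) = 22/(22+44) = 22/66 = 1/3

P(Pass|Student) = 1/3 ≈ 33.33%


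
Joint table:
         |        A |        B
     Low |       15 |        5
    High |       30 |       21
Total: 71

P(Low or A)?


P(Low∨A) = P(Low) + P(A) - P(Low∧A)
= (20 + 45 - 15)/71 = 50/71

P = 50/71 ≈ 70.42%


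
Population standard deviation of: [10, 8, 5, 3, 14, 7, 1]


Mean = 48/7
  (10-48/7)²=484/49
  (8-48/7)²=64/49
  (5-48/7)²=169/49
  (3-48/7)²=729/49
  (14-48/7)²=2500/49
  (7-48/7)²=1/49
  (1-48/7)²=1681/49
Σ(x-μ)² = 804/7
σ² = (804/7)/7 = 804/49

σ = √(804/49) ≈ 4.0507


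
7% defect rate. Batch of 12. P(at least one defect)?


P(all good) = (93/100)^12 = 418596297479370673535601/1000000000000000000000000
P(≥1 defect) = 581403702520629326464399/1000000000000000000000000

P = 581403702520629326464399/1000000000000000000000000 ≈ 58.14%


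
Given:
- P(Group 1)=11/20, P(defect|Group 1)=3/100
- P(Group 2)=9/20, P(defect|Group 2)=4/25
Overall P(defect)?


P(B) = Σ P(B|Aᵢ)×P(Aᵢ)
  3/100×11/20 = 33/2000
  4/25×9/20 = 9/125
Sum = 177/2000

P(defect) = 177/2000 ≈ 8.85%


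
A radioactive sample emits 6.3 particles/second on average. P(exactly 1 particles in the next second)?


Poisson(λ=6.3): P(X=1) = e^(-λ)×λ^k/k!
= e^(-6.3) × 6.3^1 / 1!
≈ 0.001836304777 × 6.3 / 1 ≈ 0.011569

P(X=1) ≈ 0.011569 ≈ 1.16%


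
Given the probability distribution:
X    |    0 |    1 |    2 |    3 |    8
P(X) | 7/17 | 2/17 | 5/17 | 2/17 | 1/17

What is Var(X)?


E[X] = 26/17
E[X²] = 104/17
Var(X) = E[X²] - (E[X])² = 104/17 - 676/289 = 1092/289

Var(X) = 1092/289 ≈ 3.7785


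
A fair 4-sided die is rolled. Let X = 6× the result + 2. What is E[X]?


E[die] = (1+4)/2 = 5/2
E[X] = 6×5/2 + 2 = 17

E[X] = 17


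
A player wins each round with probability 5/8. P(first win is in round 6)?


Geometric: P(X=6) = (1-p)^(k-1)×p = (3/8)^5×5/8 = 1215/262144

P(X=6) = 1215/262144 ≈ 0.46%


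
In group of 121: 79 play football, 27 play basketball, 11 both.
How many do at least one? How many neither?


|A∪B| = 79+27-11 = 95
Neither = 121-95 = 26

At least one: 95; Neither: 26


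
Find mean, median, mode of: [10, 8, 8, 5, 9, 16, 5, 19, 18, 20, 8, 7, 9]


Sorted: [5, 5, 7, 8, 8, 8, 9, 9, 10, 16, 18, 19, 20]
Mean = 142/13
Median = 9
Freq: {10: 1, 8: 3, 5: 2, 9: 2, 16: 1, 19: 1, 18: 1, 20: 1, 7: 1}
Mode: [8]

Mean=142/13, Median=9, Mode=8


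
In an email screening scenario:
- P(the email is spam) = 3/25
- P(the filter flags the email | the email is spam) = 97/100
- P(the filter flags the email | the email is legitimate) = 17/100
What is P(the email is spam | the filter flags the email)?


Using Bayes' theorem:
P(A|B) = P(B|A)·P(A) / P(B)

P(the filter flags the email) = 97/100 × 3/25 + 17/100 × 22/25
= 291/2500 + 187/1250 = 133/500

P(the email is spam|the filter flags the email) = (291/2500) / (133/500) = 291/665

P(the email is spam|the filter flags the email) = 291/665 ≈ 43.76%


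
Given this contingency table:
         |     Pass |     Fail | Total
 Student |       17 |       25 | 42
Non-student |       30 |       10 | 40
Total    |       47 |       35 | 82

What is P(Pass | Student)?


P(Pass | Student) = 17/(17+25) = 17/42

P(Pass|Student) = 17/42 ≈ 40.48%


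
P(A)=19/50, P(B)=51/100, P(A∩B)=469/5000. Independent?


P(A)×P(B) = 969/5000
P(A∩B) = 469/5000
Not equal → NOT independent

No, not independent


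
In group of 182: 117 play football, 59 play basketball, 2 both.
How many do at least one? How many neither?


|A∪B| = 117+59-2 = 174
Neither = 182-174 = 8

At least one: 174; Neither: 8


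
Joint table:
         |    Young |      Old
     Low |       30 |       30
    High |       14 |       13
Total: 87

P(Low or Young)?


P(Low∨Young) = P(Low) + P(Young) - P(Low∧Young)
= (60 + 44 - 30)/87 = 74/87

P = 74/87 ≈ 85.06%


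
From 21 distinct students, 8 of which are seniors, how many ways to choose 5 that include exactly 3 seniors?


Choose 3 of the 8 seniors and 2 of the other 13 students:
C(8,3)×C(13,2) = 56×78 = 4368

4368


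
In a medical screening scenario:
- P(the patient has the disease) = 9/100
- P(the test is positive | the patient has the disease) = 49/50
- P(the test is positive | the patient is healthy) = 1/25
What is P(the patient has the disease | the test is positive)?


Using Bayes' theorem:
P(A|B) = P(B|A)·P(A) / P(B)

P(the test is positive) = 49/50 × 9/100 + 1/25 × 91/100
= 441/5000 + 91/2500 = 623/5000

P(the patient has the disease|the test is positive) = (441/5000) / (623/5000) = 63/89

P(the patient has the disease|the test is positive) = 63/89 ≈ 70.79%


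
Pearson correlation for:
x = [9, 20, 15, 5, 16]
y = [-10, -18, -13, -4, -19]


n=5, Σx=65, Σy=-64, Σxy=-969, Σx²=987, Σy²=970
r = (5×(-969) - 65×(-64))/√((5×987 - 65²)(5×970 - (-64)²))
= -685/√(710×754) = -685/√535340 ≈ -685/731.6693 ≈ -0.9362

r ≈ -0.9362


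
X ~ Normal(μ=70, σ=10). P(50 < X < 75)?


z₁=(50-70)/10=-2.0, z₂=(75-70)/10=0.5
P = Φ(0.5) - Φ(-2.0) = 0.691462 - 0.022750 = 0.668712 ≈ 0.6687

P(50 < X < 75) ≈ 0.6687


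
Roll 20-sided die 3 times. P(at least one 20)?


P(no 20)^3 = (19/20)^3 = 6859/8000
P(≥1) = 1 - 6859/8000 = 1141/8000

P = 1141/8000 ≈ 14.26%


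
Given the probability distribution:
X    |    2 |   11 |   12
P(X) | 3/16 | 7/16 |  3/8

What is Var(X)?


E[X] = 155/16
E[X²] = 1723/16
Var(X) = E[X²] - (E[X])² = 1723/16 - 24025/256 = 3543/256

Var(X) = 3543/256 ≈ 13.8398


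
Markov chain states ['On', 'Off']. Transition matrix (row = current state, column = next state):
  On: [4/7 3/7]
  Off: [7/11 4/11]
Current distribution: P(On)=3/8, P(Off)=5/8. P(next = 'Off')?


P(next=Off) = Σᵢ P(now=i)×P(i→Off)
= 3/8×3/7 + 5/8×4/11
= 9/56 + 5/22 = 239/616

P = 239/616 ≈ 0.3880


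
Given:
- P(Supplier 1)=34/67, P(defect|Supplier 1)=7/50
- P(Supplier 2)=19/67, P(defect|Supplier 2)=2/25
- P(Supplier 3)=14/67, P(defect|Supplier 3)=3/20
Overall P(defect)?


P(B) = Σ P(B|Aᵢ)×P(Aᵢ)
  7/50×34/67 = 119/1675
  2/25×19/67 = 38/1675
  3/20×14/67 = 21/670
Sum = 419/3350

P(defect) = 419/3350 ≈ 12.51%


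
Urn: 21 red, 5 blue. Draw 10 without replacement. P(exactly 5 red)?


Hypergeometric: C(21,5)×C(5,5)/C(26,10)
= 20349×1/5311735 = 63/16445

P(X=5) = 63/16445 ≈ 0.38%


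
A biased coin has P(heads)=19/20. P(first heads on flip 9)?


Geometric: P(X=9) = (1-p)^(k-1)×p = (1/20)^8×19/20 = 19/512000000000

P(X=9) = 19/512000000000 ≈ 0.00%


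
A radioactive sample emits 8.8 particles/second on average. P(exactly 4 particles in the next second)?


Poisson(λ=8.8): P(X=4) = e^(-λ)×λ^k/k!
= e^(-8.8) × 8.8^4 / 4!
≈ 0.0001507330751 × 5996.9536 / 24 ≈ 0.037664

P(X=4) ≈ 0.037664 ≈ 3.77%


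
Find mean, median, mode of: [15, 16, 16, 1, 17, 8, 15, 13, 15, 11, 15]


Sorted: [1, 8, 11, 13, 15, 15, 15, 15, 16, 16, 17]
Mean = 142/11
Median = 15
Freq: {15: 4, 16: 2, 1: 1, 17: 1, 8: 1, 13: 1, 11: 1}
Mode: [15]

Mean=142/11, Median=15, Mode=15


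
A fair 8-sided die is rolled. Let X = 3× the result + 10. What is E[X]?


E[die] = (1+8)/2 = 9/2
E[X] = 3×9/2 + 10 = 47/2

E[X] = 47/2


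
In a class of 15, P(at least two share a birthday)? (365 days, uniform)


P(all different) = Π(365-i)/365 for i=0..14
= 0.747099
P(match) = 1 - 0.747099 = 0.252901

P ≈ 0.2529 ≈ 25.29%


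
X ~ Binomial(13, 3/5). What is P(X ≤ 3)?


P(X ≤ 3) = Σ P(X=i) for i=0..3
P(X=0) = 8192/1220703125
P(X=1) = 159744/1220703125
P(X=2) = 1437696/1220703125
P(X=3) = 7907328/1220703125
Sum = 1902592/244140625

P(X ≤ 3) = 1902592/244140625 ≈ 0.78%


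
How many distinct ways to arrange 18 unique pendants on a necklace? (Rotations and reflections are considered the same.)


Free circular arrangements: rotations and reflections both identified.
(n-1)!/2 = 17!/2 = 355687428096000/2 = 177843714048000

177843714048000


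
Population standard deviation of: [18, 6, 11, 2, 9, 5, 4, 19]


Mean = 74/8 = 37/4
  (18-37/4)²=1225/16
  (6-37/4)²=169/16
  (11-37/4)²=49/16
  (2-37/4)²=841/16
  (9-37/4)²=1/16
  (5-37/4)²=289/16
  (4-37/4)²=441/16
  (19-37/4)²=1521/16
Σ(x-μ)² = 567/2
σ² = (567/2)/8 = 567/16

σ = √(567/16) ≈ 5.9529


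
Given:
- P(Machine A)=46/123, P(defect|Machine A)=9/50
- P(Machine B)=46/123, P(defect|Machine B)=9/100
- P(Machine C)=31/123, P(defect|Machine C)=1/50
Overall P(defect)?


P(B) = Σ P(B|Aᵢ)×P(Aᵢ)
  9/50×46/123 = 69/1025
  9/100×46/123 = 69/2050
  1/50×31/123 = 31/6150
Sum = 326/3075

P(defect) = 326/3075 ≈ 10.60%


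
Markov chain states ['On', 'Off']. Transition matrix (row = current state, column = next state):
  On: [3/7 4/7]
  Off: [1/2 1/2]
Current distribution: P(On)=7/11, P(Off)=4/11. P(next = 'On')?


P(next=On) = Σᵢ P(now=i)×P(i→On)
= 7/11×3/7 + 4/11×1/2
= 3/11 + 2/11 = 5/11

P = 5/11 ≈ 0.4545


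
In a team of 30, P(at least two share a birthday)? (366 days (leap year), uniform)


P(all different) = Π(366-i)/366 for i=0..29
= 0.294697
P(match) = 1 - 0.294697 = 0.705303

P ≈ 0.7053 ≈ 70.53%


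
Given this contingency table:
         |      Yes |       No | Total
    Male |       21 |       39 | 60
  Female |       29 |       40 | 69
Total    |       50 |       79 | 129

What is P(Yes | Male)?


P(Yes | Male) = 21/(21+39) = 21/60 = 7/20

P(Yes|Male) = 7/20 ≈ 35.00%
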